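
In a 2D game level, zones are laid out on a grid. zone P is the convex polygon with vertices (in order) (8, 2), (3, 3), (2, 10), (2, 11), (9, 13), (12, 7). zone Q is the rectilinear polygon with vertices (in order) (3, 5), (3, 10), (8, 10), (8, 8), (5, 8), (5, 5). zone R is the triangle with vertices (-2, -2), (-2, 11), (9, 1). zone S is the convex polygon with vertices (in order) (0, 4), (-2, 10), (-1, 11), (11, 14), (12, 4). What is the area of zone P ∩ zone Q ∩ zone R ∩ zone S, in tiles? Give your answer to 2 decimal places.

1.16

The intersection is the polygon with vertices (3,6.455), (4.6,5), (3,5).
By the shoelace formula its area is 1.16.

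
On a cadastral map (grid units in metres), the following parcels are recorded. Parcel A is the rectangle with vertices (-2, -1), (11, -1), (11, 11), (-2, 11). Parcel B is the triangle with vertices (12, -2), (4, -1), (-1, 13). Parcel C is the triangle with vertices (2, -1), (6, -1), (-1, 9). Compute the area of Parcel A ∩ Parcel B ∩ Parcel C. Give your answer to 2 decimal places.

5.83

The intersection is the polygon with vertices (4,-1), (1.917,4.833), (6,-1).
By the shoelace formula its area is 5.83.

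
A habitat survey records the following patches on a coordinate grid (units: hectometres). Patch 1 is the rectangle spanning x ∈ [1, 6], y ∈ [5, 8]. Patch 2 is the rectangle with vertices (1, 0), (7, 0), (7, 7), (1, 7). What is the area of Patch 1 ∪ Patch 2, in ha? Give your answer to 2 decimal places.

By inclusion–exclusion:
Individual areas: |Patch 1| = 15, |Patch 2| = 42.
|Patch 1∩Patch 2|: x∈[1,6], y∈[5,7] → 5·2 = 10.
|Patch 1 ∪ Patch 2| = 57 − 10 = 47.00.

47.00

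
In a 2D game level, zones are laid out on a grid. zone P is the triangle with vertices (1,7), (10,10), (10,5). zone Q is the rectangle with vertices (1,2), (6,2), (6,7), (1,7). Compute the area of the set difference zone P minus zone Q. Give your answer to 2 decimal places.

19.72

|zone P| = 22.5, |zone P∩zone Q| = 2.7778.
|zone P ∖ zone Q| = |zone P| − |zone P∩zone Q| = 22.5 − 2.7778 = 19.72.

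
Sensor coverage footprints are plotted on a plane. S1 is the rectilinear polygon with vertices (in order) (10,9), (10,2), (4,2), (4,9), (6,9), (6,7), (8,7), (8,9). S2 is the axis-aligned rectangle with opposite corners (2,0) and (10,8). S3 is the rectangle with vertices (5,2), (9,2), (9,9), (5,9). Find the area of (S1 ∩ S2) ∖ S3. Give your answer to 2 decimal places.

12.00

|S1 ∩ S2| = 34.
|(S1 ∩ S2) ∩ S3| = 22.
|(S1 ∩ S2) ∖ S3| = 34 − 22 = 12.00.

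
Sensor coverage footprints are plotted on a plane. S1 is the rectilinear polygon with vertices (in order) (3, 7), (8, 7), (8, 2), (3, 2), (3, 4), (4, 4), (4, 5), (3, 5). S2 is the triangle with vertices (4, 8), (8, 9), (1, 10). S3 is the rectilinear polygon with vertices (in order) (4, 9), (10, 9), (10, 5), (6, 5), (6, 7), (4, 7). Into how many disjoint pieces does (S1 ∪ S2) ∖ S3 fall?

2

(S1 ∪ S2) ∖ S3 splits into 2 disjoint pieces (area 20, area 3.5).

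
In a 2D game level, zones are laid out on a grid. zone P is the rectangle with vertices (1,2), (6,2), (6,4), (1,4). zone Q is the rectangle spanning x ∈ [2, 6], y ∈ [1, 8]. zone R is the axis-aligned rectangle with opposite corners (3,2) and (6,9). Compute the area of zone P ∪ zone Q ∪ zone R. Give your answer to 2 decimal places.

By inclusion–exclusion:
Individual areas: |zone P| = 10, |zone Q| = 28, |zone R| = 21.
|zone P∩zone Q|: x∈[2,6], y∈[2,4] → 4·2 = 8.
|zone P∩zone R|: x∈[3,6], y∈[2,4] → 3·2 = 6.
|zone Q∩zone R|: x∈[3,6], y∈[2,8] → 3·6 = 18.
|zone P∩zone Q∩zone R| = 6.
|zone P ∪ zone Q ∪ zone R| = 59 − 32 + 6 = 33.00.

33.00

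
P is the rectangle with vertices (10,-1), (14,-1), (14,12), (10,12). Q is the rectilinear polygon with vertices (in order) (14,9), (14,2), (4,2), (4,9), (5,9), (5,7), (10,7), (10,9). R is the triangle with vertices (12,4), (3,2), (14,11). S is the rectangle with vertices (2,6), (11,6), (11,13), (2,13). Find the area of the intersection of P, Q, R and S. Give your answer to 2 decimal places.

The intersection is the polygon with vertices (10,7.727), (11,8.546), (11,6), (10,6), (10,7).
By the shoelace formula its area is 2.14.

2.14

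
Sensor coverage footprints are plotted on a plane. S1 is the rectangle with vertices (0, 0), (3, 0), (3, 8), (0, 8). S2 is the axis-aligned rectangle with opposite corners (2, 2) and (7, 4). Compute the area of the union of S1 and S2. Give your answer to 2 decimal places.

32.00

By inclusion–exclusion:
Individual areas: |S1| = 24, |S2| = 10.
|S1∩S2|: x∈[2,3], y∈[2,4] → 1·2 = 2.
|S1 ∪ S2| = 34 − 2 = 32.00.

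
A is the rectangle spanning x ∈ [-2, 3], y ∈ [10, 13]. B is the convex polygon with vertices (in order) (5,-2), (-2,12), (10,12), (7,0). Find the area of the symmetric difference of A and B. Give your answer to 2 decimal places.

90.00

|A| = 15, |B| = 93, |A∩B| = 9.
|A △ B| = |A| + |B| − 2·|A∩B| = 15 + 93 − 18 = 90.00.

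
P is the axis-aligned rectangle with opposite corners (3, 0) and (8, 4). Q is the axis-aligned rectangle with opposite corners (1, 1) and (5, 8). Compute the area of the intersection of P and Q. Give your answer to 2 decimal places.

6.00

|P∩Q|: x∈[3,5], y∈[1,4] → 2·3 = 6.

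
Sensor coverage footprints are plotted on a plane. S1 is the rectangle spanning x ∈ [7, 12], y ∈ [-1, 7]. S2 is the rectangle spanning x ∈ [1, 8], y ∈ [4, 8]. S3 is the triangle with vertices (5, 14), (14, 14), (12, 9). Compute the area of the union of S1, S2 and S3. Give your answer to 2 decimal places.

By inclusion–exclusion:
Individual areas: |S1| = 40, |S2| = 28, |S3| = 22.5.
|S1∩S2|: x∈[7,8], y∈[4,7] → 1·3 = 3.
|S1∩S3| = 0.
|S2∩S3| = 0.
|S1∩S2∩S3| = 0.
|S1 ∪ S2 ∪ S3| = 90.5 − 3 + 0 = 87.50.

87.50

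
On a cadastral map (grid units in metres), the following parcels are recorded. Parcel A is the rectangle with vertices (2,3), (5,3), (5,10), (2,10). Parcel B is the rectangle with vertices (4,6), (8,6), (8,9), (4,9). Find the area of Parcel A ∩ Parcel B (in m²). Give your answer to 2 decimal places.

3.00

|Parcel A∩Parcel B|: x∈[4,5], y∈[6,9] → 1·3 = 3.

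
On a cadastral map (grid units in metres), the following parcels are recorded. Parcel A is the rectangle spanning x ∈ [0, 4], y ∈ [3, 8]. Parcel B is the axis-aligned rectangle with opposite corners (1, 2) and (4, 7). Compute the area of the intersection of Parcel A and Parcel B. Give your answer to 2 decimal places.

|Parcel A∩Parcel B|: x∈[1,4], y∈[3,7] → 3·4 = 12.

12.00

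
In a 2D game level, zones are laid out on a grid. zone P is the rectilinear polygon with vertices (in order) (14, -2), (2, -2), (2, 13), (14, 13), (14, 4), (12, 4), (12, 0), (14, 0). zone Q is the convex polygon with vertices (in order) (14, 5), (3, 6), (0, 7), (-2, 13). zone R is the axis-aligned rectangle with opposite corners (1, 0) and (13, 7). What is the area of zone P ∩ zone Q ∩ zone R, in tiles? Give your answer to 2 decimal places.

The intersection is the polygon with vertices (13,5.5), (13,5.091), (3,6), (2,6.333), (2,7), (10,7).
By the shoelace formula its area is 13.13.

13.13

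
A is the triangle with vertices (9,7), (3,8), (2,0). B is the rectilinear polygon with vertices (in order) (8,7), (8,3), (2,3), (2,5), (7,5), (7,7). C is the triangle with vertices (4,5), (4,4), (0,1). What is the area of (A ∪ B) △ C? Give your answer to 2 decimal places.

|A ∪ B| = 30.
|(A ∪ B) ∩ C| = 1.3685.
|(A ∪ B) △ C| = 30 + 2 − 2.7371 = 29.26.

29.26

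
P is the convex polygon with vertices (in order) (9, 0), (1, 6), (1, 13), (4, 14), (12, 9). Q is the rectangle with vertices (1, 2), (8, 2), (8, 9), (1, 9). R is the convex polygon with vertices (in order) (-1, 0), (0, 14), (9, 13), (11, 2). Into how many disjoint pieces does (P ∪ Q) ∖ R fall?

(P ∪ Q) ∖ R splits into 3 disjoint pieces (area 0.4144, area 6.8345, area 2.0053).

3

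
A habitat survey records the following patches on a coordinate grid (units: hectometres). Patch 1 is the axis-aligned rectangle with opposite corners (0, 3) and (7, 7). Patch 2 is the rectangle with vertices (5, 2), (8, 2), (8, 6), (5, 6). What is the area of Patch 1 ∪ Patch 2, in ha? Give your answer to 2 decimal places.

By inclusion–exclusion:
Individual areas: |Patch 1| = 28, |Patch 2| = 12.
|Patch 1∩Patch 2|: x∈[5,7], y∈[3,6] → 2·3 = 6.
|Patch 1 ∪ Patch 2| = 40 − 6 = 34.00.

34.00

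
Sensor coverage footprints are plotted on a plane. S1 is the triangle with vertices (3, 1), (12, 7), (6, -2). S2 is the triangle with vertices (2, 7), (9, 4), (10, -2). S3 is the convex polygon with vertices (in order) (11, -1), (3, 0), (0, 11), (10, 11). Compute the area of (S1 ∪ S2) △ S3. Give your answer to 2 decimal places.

|S1 ∪ S2| = 34.8439.
|(S1 ∪ S2) ∩ S3| = 31.0227.
|(S1 ∪ S2) △ S3| = 34.8439 + 102.5 − 62.0454 = 75.30.

75.30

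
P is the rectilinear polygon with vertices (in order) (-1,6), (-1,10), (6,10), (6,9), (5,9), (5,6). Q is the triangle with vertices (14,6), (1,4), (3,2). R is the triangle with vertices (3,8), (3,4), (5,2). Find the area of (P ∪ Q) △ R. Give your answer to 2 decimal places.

|P ∪ Q| = 40.
|(P ∪ Q) ∩ R| = 2.39.
|(P ∪ Q) △ R| = 40 + 4 − 4.78 = 39.22.

39.22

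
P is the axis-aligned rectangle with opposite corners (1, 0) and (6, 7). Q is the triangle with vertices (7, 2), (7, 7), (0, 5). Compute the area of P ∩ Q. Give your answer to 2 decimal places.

12.50

The intersection is the polygon with vertices (6,2.429), (1,4.571), (1,5.286), (6,6.714).
By the shoelace formula its area is 12.50.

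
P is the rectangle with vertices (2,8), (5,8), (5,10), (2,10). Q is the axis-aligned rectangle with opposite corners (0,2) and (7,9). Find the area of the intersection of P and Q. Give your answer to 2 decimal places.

|P∩Q|: x∈[2,5], y∈[8,9] → 3·1 = 3.

3.00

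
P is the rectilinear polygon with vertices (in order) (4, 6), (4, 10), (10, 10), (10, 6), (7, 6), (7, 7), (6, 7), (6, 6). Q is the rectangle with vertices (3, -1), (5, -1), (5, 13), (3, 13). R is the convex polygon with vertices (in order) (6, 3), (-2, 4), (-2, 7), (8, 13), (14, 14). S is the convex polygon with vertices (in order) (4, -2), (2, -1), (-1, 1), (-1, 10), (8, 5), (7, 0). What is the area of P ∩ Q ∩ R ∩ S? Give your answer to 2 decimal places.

The intersection is the polygon with vertices (5,6), (4,6), (4,7.222), (5,6.667).
By the shoelace formula its area is 0.94.

0.94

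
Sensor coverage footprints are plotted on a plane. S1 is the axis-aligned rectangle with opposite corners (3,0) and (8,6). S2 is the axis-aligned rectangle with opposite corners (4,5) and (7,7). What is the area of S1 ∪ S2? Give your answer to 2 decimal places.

33.00

By inclusion–exclusion:
Individual areas: |S1| = 30, |S2| = 6.
|S1∩S2|: x∈[4,7], y∈[5,6] → 3·1 = 3.
|S1 ∪ S2| = 36 − 3 = 33.00.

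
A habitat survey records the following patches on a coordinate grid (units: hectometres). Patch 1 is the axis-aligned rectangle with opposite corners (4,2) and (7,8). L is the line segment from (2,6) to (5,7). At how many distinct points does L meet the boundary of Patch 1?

1

The segment meets the boundary at (4,6.667).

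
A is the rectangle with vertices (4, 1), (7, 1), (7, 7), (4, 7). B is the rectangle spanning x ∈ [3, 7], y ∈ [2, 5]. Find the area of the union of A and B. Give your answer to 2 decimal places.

21.00

By inclusion–exclusion:
Individual areas: |A| = 18, |B| = 12.
|A∩B|: x∈[4,7], y∈[2,5] → 3·3 = 9.
|A ∪ B| = 30 − 9 = 21.00.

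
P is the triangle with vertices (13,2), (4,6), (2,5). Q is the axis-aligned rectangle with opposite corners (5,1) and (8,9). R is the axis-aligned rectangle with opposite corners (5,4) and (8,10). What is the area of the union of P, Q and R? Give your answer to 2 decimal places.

By inclusion–exclusion:
Individual areas: |P| = 8.5, |Q| = 24, |R| = 18.
|P∩Q| = 3.3485.
|P∩R| = 2.6061.
|Q∩R|: x∈[5,8], y∈[4,9] → 3·5 = 15.
|P∩Q∩R| = 2.6061.
|P ∪ Q ∪ R| = 50.5 − 20.9545 + 2.6061 = 32.15.

32.15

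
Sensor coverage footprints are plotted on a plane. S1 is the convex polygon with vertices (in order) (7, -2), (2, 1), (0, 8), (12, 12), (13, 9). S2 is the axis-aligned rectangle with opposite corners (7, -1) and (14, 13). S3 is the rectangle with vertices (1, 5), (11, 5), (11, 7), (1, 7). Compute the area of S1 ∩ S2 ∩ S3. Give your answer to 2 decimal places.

The intersection is the polygon with vertices (10.818,5), (7,5), (7,7), (11,7), (11,5.333).
By the shoelace formula its area is 7.97.

7.97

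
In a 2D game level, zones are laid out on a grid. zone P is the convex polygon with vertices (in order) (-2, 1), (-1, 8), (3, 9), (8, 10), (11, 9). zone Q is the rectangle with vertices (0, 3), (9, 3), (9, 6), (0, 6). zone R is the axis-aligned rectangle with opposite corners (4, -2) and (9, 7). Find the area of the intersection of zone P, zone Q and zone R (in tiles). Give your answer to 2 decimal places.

1.39

The intersection is the polygon with vertices (6.125,6), (4,4.692), (4,6).
By the shoelace formula its area is 1.39.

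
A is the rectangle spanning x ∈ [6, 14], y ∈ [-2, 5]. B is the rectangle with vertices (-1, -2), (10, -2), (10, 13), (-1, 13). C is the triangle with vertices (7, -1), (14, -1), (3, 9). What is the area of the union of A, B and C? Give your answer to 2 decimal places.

193.00

By inclusion–exclusion:
Individual areas: |A| = 56, |B| = 165, |C| = 35.
|A∩B|: x∈[6,10], y∈[-2,5] → 4·7 = 28.
|A∩C| = 26.95.
|B∩C| = 27.7273.
|A∩B∩C| = 19.6773.
|A ∪ B ∪ C| = 256 − 82.6773 + 19.6773 = 193.00.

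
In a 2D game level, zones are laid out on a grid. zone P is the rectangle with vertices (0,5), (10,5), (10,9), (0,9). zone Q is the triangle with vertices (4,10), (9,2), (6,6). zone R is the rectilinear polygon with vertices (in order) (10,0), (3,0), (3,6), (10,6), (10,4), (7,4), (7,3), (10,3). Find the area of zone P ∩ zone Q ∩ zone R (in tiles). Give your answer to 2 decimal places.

0.44

The intersection is the polygon with vertices (7.125,5), (6.75,5), (6,6), (6.5,6).
By the shoelace formula its area is 0.44.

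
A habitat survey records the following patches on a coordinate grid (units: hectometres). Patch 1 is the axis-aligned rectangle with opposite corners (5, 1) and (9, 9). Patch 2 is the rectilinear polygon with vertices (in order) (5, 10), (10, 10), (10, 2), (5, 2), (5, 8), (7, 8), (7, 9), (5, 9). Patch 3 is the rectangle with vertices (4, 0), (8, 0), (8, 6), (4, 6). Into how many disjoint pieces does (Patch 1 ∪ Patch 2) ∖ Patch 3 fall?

(Patch 1 ∪ Patch 2) ∖ Patch 3 is a single connected region.

1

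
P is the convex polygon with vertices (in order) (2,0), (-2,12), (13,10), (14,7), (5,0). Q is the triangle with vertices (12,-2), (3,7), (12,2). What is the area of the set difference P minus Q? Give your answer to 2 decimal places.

111.14

|P| = 118, |P∩Q| = 6.8623.
|P ∖ Q| = |P| − |P∩Q| = 118 − 6.8623 = 111.14.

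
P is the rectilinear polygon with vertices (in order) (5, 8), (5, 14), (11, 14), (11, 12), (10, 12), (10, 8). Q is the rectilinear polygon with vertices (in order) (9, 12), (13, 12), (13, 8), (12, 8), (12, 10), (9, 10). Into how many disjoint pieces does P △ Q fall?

1

P △ Q is a single connected region.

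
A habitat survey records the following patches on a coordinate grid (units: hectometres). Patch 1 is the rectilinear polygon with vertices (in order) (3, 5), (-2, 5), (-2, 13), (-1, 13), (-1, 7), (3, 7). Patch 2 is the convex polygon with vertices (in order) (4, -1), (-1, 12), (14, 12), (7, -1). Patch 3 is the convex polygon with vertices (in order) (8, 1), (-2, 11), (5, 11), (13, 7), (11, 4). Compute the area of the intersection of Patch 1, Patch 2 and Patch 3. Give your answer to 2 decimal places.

0.50

The intersection is the polygon with vertices (3,7), (3,6), (2,7).
By the shoelace formula its area is 0.50.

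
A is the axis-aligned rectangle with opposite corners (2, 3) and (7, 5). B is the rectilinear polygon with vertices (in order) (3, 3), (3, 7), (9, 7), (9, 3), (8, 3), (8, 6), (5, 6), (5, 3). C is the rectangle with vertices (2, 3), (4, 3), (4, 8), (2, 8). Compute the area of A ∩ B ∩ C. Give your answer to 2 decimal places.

2.00

The intersection is the polygon with vertices (3,3), (3,5), (4,5), (4,3).
By the shoelace formula its area is 2.00.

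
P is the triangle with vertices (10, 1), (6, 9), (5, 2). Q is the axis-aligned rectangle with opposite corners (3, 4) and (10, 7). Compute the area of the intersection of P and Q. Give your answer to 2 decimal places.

6.75

The intersection is the polygon with vertices (8.5,4), (5.286,4), (5.714,7), (7,7).
By the shoelace formula its area is 6.75.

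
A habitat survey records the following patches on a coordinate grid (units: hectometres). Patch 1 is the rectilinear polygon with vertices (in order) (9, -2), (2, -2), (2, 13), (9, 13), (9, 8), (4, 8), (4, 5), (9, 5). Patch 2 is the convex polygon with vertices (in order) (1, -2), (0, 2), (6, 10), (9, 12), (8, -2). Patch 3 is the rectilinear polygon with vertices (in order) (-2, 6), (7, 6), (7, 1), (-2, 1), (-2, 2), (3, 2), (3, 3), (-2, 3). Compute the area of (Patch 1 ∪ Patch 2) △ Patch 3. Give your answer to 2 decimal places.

98.49

|Patch 1 ∪ Patch 2| = 112.3214.
|(Patch 1 ∪ Patch 2) ∩ Patch 3| = 26.9167.
|(Patch 1 ∪ Patch 2) △ Patch 3| = 112.3214 + 40 − 53.8333 = 98.49.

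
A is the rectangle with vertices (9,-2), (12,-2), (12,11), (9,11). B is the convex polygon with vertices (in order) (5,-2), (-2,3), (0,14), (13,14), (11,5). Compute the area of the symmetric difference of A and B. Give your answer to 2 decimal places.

170.33

|A| = 39, |B| = 167.5, |A∩B| = 18.0833.
|A △ B| = |A| + |B| − 2·|A∩B| = 39 + 167.5 − 36.1667 = 170.33.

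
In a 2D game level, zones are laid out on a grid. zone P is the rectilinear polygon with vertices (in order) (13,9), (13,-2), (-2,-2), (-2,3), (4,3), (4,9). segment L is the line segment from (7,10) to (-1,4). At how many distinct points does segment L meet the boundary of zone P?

The segment meets the boundary at (4,7.75), (5.667,9).

2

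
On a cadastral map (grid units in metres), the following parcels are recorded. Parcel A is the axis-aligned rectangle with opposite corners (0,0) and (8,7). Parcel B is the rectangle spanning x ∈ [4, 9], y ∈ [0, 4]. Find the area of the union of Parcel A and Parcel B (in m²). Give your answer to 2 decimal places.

60.00

By inclusion–exclusion:
Individual areas: |Parcel A| = 56, |Parcel B| = 20.
|Parcel A∩Parcel B|: x∈[4,8], y∈[0,4] → 4·4 = 16.
|Parcel A ∪ Parcel B| = 76 − 16 = 60.00.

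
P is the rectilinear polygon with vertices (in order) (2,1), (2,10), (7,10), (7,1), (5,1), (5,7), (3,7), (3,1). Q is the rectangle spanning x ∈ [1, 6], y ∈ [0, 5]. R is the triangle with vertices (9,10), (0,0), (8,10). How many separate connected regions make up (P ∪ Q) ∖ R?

(P ∪ Q) ∖ R splits into 2 disjoint pieces (area 21.625, area 25.5278).

2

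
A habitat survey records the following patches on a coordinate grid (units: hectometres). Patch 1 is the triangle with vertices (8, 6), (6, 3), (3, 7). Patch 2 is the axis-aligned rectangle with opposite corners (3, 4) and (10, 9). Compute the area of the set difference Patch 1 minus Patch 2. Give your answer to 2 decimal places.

0.71

|Patch 1| = 8.5, |Patch 1∩Patch 2| = 7.7917.
|Patch 1 ∖ Patch 2| = |Patch 1| − |Patch 1∩Patch 2| = 8.5 − 7.7917 = 0.71.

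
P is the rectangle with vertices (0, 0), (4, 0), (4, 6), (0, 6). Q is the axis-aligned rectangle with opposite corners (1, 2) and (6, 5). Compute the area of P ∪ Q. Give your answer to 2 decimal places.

30.00

By inclusion–exclusion:
Individual areas: |P| = 24, |Q| = 15.
|P∩Q|: x∈[1,4], y∈[2,5] → 3·3 = 9.
|P ∪ Q| = 39 − 9 = 30.00.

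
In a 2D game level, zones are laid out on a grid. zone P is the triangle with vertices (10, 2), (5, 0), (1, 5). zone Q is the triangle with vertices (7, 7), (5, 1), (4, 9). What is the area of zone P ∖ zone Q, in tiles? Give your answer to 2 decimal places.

|zone P| = 16.5, |zone P∩zone Q| = 1.5304.
|zone P ∖ zone Q| = |zone P| − |zone P∩zone Q| = 16.5 − 1.5304 = 14.97.

14.97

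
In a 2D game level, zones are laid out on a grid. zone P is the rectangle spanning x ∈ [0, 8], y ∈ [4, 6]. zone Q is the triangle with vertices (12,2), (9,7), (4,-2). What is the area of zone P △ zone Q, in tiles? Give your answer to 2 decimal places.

|zone P| = 16, |zone Q| = 26, |zone P∩zone Q| = 0.4.
|zone P △ zone Q| = |zone P| + |zone Q| − 2·|zone P∩zone Q| = 16 + 26 − 0.8 = 41.20.

41.20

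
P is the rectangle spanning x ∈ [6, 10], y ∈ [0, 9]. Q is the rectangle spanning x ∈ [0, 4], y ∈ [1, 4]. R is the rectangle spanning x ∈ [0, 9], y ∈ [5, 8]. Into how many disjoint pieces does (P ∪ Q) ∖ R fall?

2

(P ∪ Q) ∖ R splits into 2 disjoint pieces (area 27, area 12).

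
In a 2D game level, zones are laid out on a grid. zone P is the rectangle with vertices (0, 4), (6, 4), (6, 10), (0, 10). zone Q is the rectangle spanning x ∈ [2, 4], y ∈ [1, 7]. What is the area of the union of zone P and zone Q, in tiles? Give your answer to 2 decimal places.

42.00

By inclusion–exclusion:
Individual areas: |zone P| = 36, |zone Q| = 12.
|zone P∩zone Q|: x∈[2,4], y∈[4,7] → 2·3 = 6.
|zone P ∪ zone Q| = 48 − 6 = 42.00.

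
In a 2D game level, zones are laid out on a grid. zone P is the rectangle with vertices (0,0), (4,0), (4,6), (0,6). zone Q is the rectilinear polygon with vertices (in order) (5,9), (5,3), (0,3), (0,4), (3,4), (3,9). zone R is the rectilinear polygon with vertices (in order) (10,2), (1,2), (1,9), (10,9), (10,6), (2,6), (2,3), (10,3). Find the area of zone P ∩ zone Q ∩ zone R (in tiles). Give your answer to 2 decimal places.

1.00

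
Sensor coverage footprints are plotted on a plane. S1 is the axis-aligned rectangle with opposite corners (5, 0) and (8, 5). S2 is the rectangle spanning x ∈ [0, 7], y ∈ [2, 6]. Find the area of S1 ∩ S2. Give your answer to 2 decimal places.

6.00

|S1∩S2|: x∈[5,7], y∈[2,5] → 2·3 = 6.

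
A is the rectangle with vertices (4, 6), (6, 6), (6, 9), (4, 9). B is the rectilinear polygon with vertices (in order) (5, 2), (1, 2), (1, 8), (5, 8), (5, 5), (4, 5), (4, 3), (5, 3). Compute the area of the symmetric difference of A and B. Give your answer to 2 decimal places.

|A| = 6, |B| = 22, |A∩B| = 2.
|A △ B| = |A| + |B| − 2·|A∩B| = 6 + 22 − 4 = 24.00.

24.00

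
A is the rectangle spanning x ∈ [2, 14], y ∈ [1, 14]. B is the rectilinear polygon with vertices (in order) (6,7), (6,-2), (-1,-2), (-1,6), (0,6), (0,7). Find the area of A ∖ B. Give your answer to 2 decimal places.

132.00

|A| = 156, |A∩B| = 24.
|A ∖ B| = |A| − |A∩B| = 156 − 24 = 132.00.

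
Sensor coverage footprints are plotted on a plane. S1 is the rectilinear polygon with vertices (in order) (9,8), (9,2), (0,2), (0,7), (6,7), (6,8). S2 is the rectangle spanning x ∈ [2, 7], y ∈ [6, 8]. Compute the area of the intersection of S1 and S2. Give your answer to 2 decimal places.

6.00

The intersection is the polygon with vertices (6,7), (6,8), (7,8), (7,6), (2,6), (2,7).
By the shoelace formula its area is 6.00.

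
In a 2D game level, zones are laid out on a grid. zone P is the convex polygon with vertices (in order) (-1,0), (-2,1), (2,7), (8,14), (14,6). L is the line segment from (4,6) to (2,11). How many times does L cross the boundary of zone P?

1

The segment meets the boundary at (3.091,8.273).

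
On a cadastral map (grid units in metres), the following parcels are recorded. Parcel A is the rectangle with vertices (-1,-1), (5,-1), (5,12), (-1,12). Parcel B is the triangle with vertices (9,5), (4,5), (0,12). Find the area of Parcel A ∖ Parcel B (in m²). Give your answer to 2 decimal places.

66.72

|Parcel A| = 78, |Parcel A∩Parcel B| = 11.2778.
|Parcel A ∖ Parcel B| = |Parcel A| − |Parcel A∩Parcel B| = 78 − 11.2778 = 66.72.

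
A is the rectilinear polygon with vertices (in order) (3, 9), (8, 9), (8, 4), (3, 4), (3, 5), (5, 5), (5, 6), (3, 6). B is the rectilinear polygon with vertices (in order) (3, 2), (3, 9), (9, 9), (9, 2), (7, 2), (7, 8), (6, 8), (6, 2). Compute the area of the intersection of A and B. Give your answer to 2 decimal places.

19.00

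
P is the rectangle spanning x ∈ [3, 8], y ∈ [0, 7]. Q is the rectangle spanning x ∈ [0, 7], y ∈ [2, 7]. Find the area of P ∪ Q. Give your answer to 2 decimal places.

By inclusion–exclusion:
Individual areas: |P| = 35, |Q| = 35.
|P∩Q|: x∈[3,7], y∈[2,7] → 4·5 = 20.
|P ∪ Q| = 70 − 20 = 50.00.

50.00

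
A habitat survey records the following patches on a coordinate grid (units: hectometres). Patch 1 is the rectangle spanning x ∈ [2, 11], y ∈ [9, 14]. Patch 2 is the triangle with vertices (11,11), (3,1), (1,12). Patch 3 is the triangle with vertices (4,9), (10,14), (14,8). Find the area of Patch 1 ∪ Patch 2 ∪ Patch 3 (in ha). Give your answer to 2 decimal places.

85.95

By inclusion–exclusion:
Individual areas: |Patch 1| = 45, |Patch 2| = 54, |Patch 3| = 28.
|Patch 1∩Patch 2| = 20.45.
|Patch 1∩Patch 3| = 19.25.
|Patch 2∩Patch 3| = 12.2946.
|Patch 1∩Patch 2∩Patch 3| = 10.9446.
|Patch 1 ∪ Patch 2 ∪ Patch 3| = 127 − 51.9946 + 10.9446 = 85.95.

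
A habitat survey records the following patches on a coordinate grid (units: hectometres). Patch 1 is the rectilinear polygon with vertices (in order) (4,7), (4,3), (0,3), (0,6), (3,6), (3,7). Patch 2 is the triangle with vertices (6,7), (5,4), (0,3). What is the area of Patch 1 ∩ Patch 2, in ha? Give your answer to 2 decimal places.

3.73

The intersection is the polygon with vertices (4,3.8), (0,3), (4,5.667).
By the shoelace formula its area is 3.73.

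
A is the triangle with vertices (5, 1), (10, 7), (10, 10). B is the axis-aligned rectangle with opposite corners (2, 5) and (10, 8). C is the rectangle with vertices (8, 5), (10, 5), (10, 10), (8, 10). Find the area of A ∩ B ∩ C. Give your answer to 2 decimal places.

The intersection is the polygon with vertices (8,5), (8,6.4), (8.889,8), (10,8), (10,7), (8.333,5).
By the shoelace formula its area is 3.62.

3.62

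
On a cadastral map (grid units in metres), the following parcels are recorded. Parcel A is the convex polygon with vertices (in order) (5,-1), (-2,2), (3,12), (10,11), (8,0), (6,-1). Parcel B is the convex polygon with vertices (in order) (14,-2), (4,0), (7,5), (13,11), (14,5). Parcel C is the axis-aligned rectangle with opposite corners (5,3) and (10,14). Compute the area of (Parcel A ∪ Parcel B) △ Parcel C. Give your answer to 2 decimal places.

|Parcel A ∪ Parcel B| = 158.3571.
|(Parcel A ∪ Parcel B) ∩ Parcel C| = 40.7857.
|(Parcel A ∪ Parcel B) △ Parcel C| = 158.3571 + 55 − 81.5714 = 131.79.

131.79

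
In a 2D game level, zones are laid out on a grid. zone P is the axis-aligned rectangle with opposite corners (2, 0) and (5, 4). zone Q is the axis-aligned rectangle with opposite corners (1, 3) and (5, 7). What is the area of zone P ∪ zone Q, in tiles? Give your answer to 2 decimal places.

25.00

By inclusion–exclusion:
Individual areas: |zone P| = 12, |zone Q| = 16.
|zone P∩zone Q|: x∈[2,5], y∈[3,4] → 3·1 = 3.
|zone P ∪ zone Q| = 28 − 3 = 25.00.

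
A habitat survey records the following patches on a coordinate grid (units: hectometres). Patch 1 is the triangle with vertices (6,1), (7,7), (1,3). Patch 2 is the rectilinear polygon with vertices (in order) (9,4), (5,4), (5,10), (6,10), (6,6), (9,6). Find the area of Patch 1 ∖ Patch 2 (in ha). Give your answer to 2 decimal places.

12.67

|Patch 1| = 16, |Patch 1∩Patch 2| = 3.3333.
|Patch 1 ∖ Patch 2| = |Patch 1| − |Patch 1∩Patch 2| = 16 − 3.3333 = 12.67.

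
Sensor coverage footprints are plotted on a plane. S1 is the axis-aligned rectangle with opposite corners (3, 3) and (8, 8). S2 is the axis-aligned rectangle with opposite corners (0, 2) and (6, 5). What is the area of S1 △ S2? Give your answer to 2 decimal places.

|S1∩S2|: x∈[3,6], y∈[3,5] → 3·2 = 6.
|S1 △ S2| = |S1| + |S2| − 2·|S1∩S2| = 25 + 18 − 12 = 31.00.

31.00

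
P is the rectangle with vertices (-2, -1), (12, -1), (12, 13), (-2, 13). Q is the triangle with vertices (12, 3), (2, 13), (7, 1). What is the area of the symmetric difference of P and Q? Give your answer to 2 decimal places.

|P| = 196, |Q| = 35, |P∩Q| = 35.
|P △ Q| = |P| + |Q| − 2·|P∩Q| = 196 + 35 − 70 = 161.00.

161.00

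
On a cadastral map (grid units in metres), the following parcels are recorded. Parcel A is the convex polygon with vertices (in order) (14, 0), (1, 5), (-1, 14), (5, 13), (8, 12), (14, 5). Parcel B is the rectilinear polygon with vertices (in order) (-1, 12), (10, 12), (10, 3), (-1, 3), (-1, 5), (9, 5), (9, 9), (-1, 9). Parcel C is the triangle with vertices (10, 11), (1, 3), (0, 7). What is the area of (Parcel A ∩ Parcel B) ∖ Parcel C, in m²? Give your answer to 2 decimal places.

|Parcel A ∩ Parcel B| = 45.1333.
|(Parcel A ∩ Parcel B) ∩ Parcel C| = 3.2946.
|(Parcel A ∩ Parcel B) ∖ Parcel C| = 45.1333 − 3.2946 = 41.84.

41.84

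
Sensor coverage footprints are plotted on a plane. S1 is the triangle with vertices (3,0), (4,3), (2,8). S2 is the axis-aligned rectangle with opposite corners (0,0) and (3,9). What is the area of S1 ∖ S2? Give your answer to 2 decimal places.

|S1| = 5.5, |S1∩S2| = 2.75.
|S1 ∖ S2| = |S1| − |S1∩S2| = 5.5 − 2.75 = 2.75.

2.75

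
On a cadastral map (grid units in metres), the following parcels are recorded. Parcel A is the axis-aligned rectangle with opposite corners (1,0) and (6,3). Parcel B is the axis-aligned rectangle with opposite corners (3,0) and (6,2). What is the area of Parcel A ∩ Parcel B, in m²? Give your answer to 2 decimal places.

6.00

|Parcel A∩Parcel B|: x∈[3,6], y∈[0,2] → 3·2 = 6.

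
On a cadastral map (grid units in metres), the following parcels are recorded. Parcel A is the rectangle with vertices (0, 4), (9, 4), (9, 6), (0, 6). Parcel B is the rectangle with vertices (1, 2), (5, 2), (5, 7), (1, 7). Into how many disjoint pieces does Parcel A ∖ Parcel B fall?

2

Parcel A ∖ Parcel B splits into 2 disjoint pieces (area 8, area 2).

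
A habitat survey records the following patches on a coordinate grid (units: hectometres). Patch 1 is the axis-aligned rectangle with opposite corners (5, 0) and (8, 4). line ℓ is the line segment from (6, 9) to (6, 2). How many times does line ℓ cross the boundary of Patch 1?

The segment meets the boundary at (6,4).

1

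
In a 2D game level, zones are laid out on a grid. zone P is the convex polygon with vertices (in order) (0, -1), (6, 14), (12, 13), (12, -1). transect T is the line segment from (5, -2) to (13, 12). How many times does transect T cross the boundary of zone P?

2

The segment meets the boundary at (12,10.25), (5.571,-1).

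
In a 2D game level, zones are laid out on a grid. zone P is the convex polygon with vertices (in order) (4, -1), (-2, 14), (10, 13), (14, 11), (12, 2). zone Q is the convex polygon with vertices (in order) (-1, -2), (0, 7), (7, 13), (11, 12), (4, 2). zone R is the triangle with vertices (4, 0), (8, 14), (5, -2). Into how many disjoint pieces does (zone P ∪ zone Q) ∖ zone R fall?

2

(zone P ∪ zone Q) ∖ zone R splits into 2 disjoint pieces (area 88.4087, area 74.4807).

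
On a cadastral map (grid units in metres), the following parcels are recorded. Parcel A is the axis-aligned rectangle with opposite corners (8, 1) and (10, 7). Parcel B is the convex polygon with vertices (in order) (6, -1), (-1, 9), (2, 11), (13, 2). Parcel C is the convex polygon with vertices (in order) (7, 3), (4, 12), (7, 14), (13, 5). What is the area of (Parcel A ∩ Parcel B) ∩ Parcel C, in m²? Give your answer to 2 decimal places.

3.21

The region (Parcel A ∩ Parcel B) ∩ Parcel C is the polygon with vertices (8,6.091), (10,4.455), (10,4), (8,3.333).
By the shoelace formula its area is 3.21.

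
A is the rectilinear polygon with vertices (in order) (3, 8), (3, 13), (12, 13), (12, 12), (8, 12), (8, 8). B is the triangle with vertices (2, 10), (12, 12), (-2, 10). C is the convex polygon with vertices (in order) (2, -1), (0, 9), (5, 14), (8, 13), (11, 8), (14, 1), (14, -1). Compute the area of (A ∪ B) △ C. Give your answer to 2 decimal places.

126.30

|A ∪ B| = 31.1429.
|(A ∪ B) ∩ C| = 25.9212.
|(A ∪ B) △ C| = 31.1429 + 147 − 51.8425 = 126.30.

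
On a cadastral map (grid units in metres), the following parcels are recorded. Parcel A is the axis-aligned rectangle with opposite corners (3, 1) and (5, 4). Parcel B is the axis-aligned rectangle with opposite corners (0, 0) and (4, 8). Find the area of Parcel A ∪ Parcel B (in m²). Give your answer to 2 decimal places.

35.00

By inclusion–exclusion:
Individual areas: |Parcel A| = 6, |Parcel B| = 32.
|Parcel A∩Parcel B|: x∈[3,4], y∈[1,4] → 1·3 = 3.
|Parcel A ∪ Parcel B| = 38 − 3 = 35.00.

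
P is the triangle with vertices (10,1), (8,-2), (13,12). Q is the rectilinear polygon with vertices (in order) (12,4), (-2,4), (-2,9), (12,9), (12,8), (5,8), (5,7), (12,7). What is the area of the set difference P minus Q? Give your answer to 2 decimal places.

4.62

|P| = 6.5, |P∩Q| = 1.881.
|P ∖ Q| = |P| − |P∩Q| = 6.5 − 1.881 = 4.62.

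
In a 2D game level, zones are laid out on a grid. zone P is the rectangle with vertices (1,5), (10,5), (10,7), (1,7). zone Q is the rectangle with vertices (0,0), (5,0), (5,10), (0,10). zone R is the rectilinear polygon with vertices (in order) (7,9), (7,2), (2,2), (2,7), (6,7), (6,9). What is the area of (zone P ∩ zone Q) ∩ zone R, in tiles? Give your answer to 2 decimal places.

6.00

The region (zone P ∩ zone Q) ∩ zone R is the polygon with vertices (5,7), (5,5), (2,5), (2,7).
By the shoelace formula its area is 6.00.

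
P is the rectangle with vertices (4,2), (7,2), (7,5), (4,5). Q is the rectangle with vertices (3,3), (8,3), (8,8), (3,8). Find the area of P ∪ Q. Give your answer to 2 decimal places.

By inclusion–exclusion:
Individual areas: |P| = 9, |Q| = 25.
|P∩Q|: x∈[4,7], y∈[3,5] → 3·2 = 6.
|P ∪ Q| = 34 − 6 = 28.00.

28.00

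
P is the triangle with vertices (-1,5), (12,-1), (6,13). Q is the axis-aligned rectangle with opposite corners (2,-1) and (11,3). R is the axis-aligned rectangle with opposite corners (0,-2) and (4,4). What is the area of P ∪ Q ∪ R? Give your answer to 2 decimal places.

By inclusion–exclusion:
Individual areas: |P| = 73, |Q| = 36, |R| = 24.
|P∩Q| = 12.9689.
|P∩R| = 1.8526.
|Q∩R|: x∈[2,4], y∈[-1,3] → 2·4 = 8.
|P∩Q∩R| = 0.1026.
|P ∪ Q ∪ R| = 133 − 22.8214 + 0.1026 = 110.28.

110.28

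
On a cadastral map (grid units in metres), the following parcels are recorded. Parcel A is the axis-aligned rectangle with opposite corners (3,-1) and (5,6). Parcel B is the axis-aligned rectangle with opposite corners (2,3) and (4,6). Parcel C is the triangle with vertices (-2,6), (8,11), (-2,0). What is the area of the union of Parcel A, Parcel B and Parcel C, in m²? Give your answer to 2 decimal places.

By inclusion–exclusion:
Individual areas: |Parcel A| = 14, |Parcel B| = 6, |Parcel C| = 30.
|Parcel A∩Parcel B|: x∈[3,4], y∈[3,6] → 1·3 = 3.
|Parcel A∩Parcel C| = 0.1136.
|Parcel B∩Parcel C| = 1.1636.
|Parcel A∩Parcel B∩Parcel C| = 0.1136.
|Parcel A ∪ Parcel B ∪ Parcel C| = 50 − 4.2773 + 0.1136 = 45.84.

45.84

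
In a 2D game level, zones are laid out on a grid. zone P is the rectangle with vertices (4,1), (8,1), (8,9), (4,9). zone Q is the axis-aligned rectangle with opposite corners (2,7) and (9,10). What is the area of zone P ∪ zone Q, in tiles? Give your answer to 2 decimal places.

45.00

By inclusion–exclusion:
Individual areas: |zone P| = 32, |zone Q| = 21.
|zone P∩zone Q|: x∈[4,8], y∈[7,9] → 4·2 = 8.
|zone P ∪ zone Q| = 53 − 8 = 45.00.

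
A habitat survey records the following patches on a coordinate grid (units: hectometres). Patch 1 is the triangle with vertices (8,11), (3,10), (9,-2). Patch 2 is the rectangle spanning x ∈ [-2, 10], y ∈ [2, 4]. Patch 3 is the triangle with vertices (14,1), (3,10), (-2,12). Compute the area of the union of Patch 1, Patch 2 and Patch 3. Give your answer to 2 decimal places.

59.12

By inclusion–exclusion:
Individual areas: |Patch 1| = 33, |Patch 2| = 24, |Patch 3| = 11.5.
|Patch 1∩Patch 2| = 4.2308.
|Patch 1∩Patch 3| = 5.1047.
|Patch 2∩Patch 3| = 0.0455.
|Patch 1∩Patch 2∩Patch 3| = 0.
|Patch 1 ∪ Patch 2 ∪ Patch 3| = 68.5 − 9.3809 + 0 = 59.12.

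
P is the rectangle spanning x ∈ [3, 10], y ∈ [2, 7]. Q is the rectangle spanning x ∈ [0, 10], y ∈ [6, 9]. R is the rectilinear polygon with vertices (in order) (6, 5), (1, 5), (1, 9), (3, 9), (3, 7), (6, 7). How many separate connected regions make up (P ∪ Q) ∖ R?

(P ∪ Q) ∖ R splits into 2 disjoint pieces (area 43, area 3).

2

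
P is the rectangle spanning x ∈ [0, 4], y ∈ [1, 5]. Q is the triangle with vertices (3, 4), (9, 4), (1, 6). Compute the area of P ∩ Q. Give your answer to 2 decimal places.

1.50

The intersection is the polygon with vertices (4,5), (4,4), (3,4), (2,5).
By the shoelace formula its area is 1.50.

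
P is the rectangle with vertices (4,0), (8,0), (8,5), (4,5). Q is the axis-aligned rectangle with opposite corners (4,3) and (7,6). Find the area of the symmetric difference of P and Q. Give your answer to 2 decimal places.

17.00

|P∩Q|: x∈[4,7], y∈[3,5] → 3·2 = 6.
|P △ Q| = |P| + |Q| − 2·|P∩Q| = 20 + 9 − 12 = 17.00.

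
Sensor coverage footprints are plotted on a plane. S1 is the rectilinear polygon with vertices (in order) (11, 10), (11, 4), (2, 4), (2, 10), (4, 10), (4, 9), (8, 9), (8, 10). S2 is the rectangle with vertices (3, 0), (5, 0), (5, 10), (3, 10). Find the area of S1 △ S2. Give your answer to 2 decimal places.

48.00

|S1| = 50, |S2| = 20, |S1∩S2| = 11.
|S1 △ S2| = |S1| + |S2| − 2·|S1∩S2| = 50 + 20 − 22 = 48.00.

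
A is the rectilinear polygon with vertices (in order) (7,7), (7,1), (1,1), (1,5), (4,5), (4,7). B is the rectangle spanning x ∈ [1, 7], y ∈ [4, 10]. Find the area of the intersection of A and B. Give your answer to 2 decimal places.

12.00

The intersection is the polygon with vertices (7,4), (1,4), (1,5), (4,5), (4,7), (7,7).
By the shoelace formula its area is 12.00.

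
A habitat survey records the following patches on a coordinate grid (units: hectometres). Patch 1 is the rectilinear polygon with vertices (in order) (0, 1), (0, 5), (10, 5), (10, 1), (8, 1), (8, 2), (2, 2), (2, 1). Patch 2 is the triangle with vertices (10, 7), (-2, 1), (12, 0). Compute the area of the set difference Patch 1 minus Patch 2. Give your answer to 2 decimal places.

|Patch 1| = 34, |Patch 1∩Patch 2| = 25.
|Patch 1 ∖ Patch 2| = |Patch 1| − |Patch 1∩Patch 2| = 34 − 25 = 9.00.

9.00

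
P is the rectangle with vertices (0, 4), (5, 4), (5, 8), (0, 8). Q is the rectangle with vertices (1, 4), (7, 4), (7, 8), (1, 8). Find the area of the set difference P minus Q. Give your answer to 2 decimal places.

4.00

|P∩Q|: x∈[1,5], y∈[4,8] → 4·4 = 16.
|P| = 20.
|P ∖ Q| = |P| − |P∩Q| = 20 − 16 = 4.00.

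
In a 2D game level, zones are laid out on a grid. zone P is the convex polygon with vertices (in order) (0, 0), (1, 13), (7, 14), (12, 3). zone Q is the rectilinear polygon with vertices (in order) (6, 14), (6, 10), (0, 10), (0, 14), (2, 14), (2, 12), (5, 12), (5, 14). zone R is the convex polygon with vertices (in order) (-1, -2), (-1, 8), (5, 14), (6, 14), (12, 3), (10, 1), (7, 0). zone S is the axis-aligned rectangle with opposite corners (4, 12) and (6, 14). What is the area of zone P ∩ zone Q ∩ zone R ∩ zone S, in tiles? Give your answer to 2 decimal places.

1.75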